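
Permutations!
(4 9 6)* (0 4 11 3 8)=(0 4 9 6 11 3 8)=[4, 1, 2, 8, 9, 5, 11, 7, 0, 6, 10, 3]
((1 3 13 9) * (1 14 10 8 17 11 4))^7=(1 17 14 3 11 10 13 4 8 9)=[0, 17, 2, 11, 8, 5, 6, 7, 9, 1, 13, 10, 12, 4, 3, 15, 16, 14]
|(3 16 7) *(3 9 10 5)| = |(3 16 7 9 10 5)| = 6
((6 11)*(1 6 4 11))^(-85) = (1 6)(4 11) = [0, 6, 2, 3, 11, 5, 1, 7, 8, 9, 10, 4]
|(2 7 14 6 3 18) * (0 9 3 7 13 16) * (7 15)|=|(0 9 3 18 2 13 16)(6 15 7 14)|=28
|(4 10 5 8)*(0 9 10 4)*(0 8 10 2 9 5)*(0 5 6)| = 2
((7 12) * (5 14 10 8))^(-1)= (5 8 10 14)(7 12)= [0, 1, 2, 3, 4, 8, 6, 12, 10, 9, 14, 11, 7, 13, 5]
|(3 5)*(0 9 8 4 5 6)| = 7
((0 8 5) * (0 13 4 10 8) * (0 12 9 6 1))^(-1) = [1, 6, 2, 3, 13, 8, 9, 7, 10, 12, 4, 11, 0, 5] = (0 1 6 9 12)(4 13 5 8 10)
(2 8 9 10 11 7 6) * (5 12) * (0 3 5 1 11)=(0 3 5 12 1 11 7 6 2 8 9 10)=[3, 11, 8, 5, 4, 12, 2, 6, 9, 10, 0, 7, 1]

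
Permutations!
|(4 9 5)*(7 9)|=4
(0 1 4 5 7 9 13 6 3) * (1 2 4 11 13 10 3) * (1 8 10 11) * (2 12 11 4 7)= (0 12 11 13 6 8 10 3)(2 7 9 4 5)= [12, 1, 7, 0, 5, 2, 8, 9, 10, 4, 3, 13, 11, 6]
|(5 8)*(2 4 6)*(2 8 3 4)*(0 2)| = |(0 2)(3 4 6 8 5)| = 10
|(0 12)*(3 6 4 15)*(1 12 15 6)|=10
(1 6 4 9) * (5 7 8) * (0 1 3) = [1, 6, 2, 0, 9, 7, 4, 8, 5, 3] = (0 1 6 4 9 3)(5 7 8)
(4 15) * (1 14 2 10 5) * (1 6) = (1 14 2 10 5 6)(4 15) = [0, 14, 10, 3, 15, 6, 1, 7, 8, 9, 5, 11, 12, 13, 2, 4]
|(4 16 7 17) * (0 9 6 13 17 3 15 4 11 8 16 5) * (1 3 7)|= |(0 9 6 13 17 11 8 16 1 3 15 4 5)|= 13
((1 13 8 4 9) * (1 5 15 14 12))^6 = (1 15 4)(5 8 12)(9 13 14) = [0, 15, 2, 3, 1, 8, 6, 7, 12, 13, 10, 11, 5, 14, 9, 4]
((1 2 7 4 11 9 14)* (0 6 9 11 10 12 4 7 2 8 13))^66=(0 14 13 9 8 6 1)=[14, 0, 2, 3, 4, 5, 1, 7, 6, 8, 10, 11, 12, 9, 13]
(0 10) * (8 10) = [8, 1, 2, 3, 4, 5, 6, 7, 10, 9, 0] = (0 8 10)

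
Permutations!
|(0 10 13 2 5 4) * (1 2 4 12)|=|(0 10 13 4)(1 2 5 12)|=4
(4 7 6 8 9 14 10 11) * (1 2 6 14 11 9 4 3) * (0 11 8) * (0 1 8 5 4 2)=(0 11 3 8 2 6 1)(4 7 14 10 9 5)=[11, 0, 6, 8, 7, 4, 1, 14, 2, 5, 9, 3, 12, 13, 10]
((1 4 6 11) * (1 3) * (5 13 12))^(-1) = [0, 3, 2, 11, 1, 12, 4, 7, 8, 9, 10, 6, 13, 5] = (1 3 11 6 4)(5 12 13)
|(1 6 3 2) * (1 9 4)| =6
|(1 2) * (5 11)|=2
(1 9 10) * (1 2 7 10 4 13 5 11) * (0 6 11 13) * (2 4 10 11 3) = (0 6 3 2 7 11 1 9 10 4)(5 13) = [6, 9, 7, 2, 0, 13, 3, 11, 8, 10, 4, 1, 12, 5]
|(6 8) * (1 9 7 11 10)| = 10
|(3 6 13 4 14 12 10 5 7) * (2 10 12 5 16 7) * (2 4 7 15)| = 12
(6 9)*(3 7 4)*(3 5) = (3 7 4 5)(6 9) = [0, 1, 2, 7, 5, 3, 9, 4, 8, 6]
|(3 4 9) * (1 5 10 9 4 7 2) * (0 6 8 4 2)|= 11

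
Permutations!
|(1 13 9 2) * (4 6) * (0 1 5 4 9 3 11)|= |(0 1 13 3 11)(2 5 4 6 9)|= 5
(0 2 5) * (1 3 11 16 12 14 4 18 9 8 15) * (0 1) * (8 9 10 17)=(0 2 5 1 3 11 16 12 14 4 18 10 17 8 15)=[2, 3, 5, 11, 18, 1, 6, 7, 15, 9, 17, 16, 14, 13, 4, 0, 12, 8, 10]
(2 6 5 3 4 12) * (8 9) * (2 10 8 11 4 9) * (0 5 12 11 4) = (0 5 3 9 4 11)(2 6 12 10 8) = [5, 1, 6, 9, 11, 3, 12, 7, 2, 4, 8, 0, 10]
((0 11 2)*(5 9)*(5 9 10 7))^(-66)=(11)=[0, 1, 2, 3, 4, 5, 6, 7, 8, 9, 10, 11]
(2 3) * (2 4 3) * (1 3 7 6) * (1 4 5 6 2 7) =(1 3 5 6 4)(2 7) =[0, 3, 7, 5, 1, 6, 4, 2]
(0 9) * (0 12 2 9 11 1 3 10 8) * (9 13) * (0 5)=(0 11 1 3 10 8 5)(2 13 9 12)=[11, 3, 13, 10, 4, 0, 6, 7, 5, 12, 8, 1, 2, 9]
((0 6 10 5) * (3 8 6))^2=(0 8 10)(3 6 5)=[8, 1, 2, 6, 4, 3, 5, 7, 10, 9, 0]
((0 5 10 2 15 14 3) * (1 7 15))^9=[0, 1, 2, 3, 4, 5, 6, 7, 8, 9, 10, 11, 12, 13, 14, 15]=(15)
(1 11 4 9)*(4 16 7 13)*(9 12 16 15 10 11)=[0, 9, 2, 3, 12, 5, 6, 13, 8, 1, 11, 15, 16, 4, 14, 10, 7]=(1 9)(4 12 16 7 13)(10 11 15)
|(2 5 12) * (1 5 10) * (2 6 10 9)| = 10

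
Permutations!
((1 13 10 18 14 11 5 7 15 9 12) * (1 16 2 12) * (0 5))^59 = [9, 14, 16, 3, 4, 1, 6, 13, 8, 18, 0, 15, 2, 11, 7, 10, 12, 17, 5] = (0 9 18 5 1 14 7 13 11 15 10)(2 16 12)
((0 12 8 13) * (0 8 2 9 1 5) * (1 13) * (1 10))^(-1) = (0 5 1 10 8 13 9 2 12) = [5, 10, 12, 3, 4, 1, 6, 7, 13, 2, 8, 11, 0, 9]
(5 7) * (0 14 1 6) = (0 14 1 6)(5 7) = [14, 6, 2, 3, 4, 7, 0, 5, 8, 9, 10, 11, 12, 13, 1]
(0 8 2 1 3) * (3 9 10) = (0 8 2 1 9 10 3) = [8, 9, 1, 0, 4, 5, 6, 7, 2, 10, 3]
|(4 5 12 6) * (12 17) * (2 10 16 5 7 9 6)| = |(2 10 16 5 17 12)(4 7 9 6)| = 12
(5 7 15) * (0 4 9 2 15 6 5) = (0 4 9 2 15)(5 7 6) = [4, 1, 15, 3, 9, 7, 5, 6, 8, 2, 10, 11, 12, 13, 14, 0]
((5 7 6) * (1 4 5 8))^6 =(8) =[0, 1, 2, 3, 4, 5, 6, 7, 8]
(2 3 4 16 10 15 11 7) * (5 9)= (2 3 4 16 10 15 11 7)(5 9)= [0, 1, 3, 4, 16, 9, 6, 2, 8, 5, 15, 7, 12, 13, 14, 11, 10]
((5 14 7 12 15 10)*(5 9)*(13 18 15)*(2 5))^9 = (2 9 10 15 18 13 12 7 14 5) = [0, 1, 9, 3, 4, 2, 6, 14, 8, 10, 15, 11, 7, 12, 5, 18, 16, 17, 13]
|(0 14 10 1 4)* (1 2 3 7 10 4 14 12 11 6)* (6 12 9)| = 12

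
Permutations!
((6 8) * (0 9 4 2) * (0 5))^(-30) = (9) = [0, 1, 2, 3, 4, 5, 6, 7, 8, 9]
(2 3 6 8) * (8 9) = (2 3 6 9 8) = [0, 1, 3, 6, 4, 5, 9, 7, 2, 8]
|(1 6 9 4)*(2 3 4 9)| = |(9)(1 6 2 3 4)| = 5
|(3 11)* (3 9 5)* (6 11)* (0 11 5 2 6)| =|(0 11 9 2 6 5 3)| =7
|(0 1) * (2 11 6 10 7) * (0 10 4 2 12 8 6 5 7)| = 24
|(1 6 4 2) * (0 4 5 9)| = |(0 4 2 1 6 5 9)| = 7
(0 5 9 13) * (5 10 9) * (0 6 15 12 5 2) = (0 10 9 13 6 15 12 5 2) = [10, 1, 0, 3, 4, 2, 15, 7, 8, 13, 9, 11, 5, 6, 14, 12]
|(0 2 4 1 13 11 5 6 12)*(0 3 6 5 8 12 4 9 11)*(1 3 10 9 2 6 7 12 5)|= |(0 6 4 3 7 12 10 9 11 8 5 1 13)|= 13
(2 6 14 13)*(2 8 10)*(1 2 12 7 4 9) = (1 2 6 14 13 8 10 12 7 4 9) = [0, 2, 6, 3, 9, 5, 14, 4, 10, 1, 12, 11, 7, 8, 13]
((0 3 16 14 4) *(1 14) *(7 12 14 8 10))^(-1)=[4, 16, 2, 0, 14, 5, 6, 10, 1, 9, 8, 11, 7, 13, 12, 15, 3]=(0 4 14 12 7 10 8 1 16 3)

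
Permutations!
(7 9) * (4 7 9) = (9)(4 7) = [0, 1, 2, 3, 7, 5, 6, 4, 8, 9]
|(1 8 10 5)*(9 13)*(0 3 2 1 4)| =8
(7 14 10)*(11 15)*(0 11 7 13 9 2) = (0 11 15 7 14 10 13 9 2) = [11, 1, 0, 3, 4, 5, 6, 14, 8, 2, 13, 15, 12, 9, 10, 7]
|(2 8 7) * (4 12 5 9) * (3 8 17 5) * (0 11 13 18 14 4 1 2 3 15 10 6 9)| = 15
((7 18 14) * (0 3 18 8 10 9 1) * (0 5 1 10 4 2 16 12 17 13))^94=(0 17 16 4 7 18)(2 8 14 3 13 12)=[17, 1, 8, 13, 7, 5, 6, 18, 14, 9, 10, 11, 2, 12, 3, 15, 4, 16, 0]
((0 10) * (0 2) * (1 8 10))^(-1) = [2, 0, 10, 3, 4, 5, 6, 7, 1, 9, 8] = (0 2 10 8 1)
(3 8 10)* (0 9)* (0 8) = (0 9 8 10 3) = [9, 1, 2, 0, 4, 5, 6, 7, 10, 8, 3]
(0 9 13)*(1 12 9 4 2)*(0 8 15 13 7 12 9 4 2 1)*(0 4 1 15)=[2, 9, 4, 3, 15, 5, 6, 12, 0, 7, 10, 11, 1, 8, 14, 13]=(0 2 4 15 13 8)(1 9 7 12)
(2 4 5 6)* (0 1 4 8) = (0 1 4 5 6 2 8) = [1, 4, 8, 3, 5, 6, 2, 7, 0]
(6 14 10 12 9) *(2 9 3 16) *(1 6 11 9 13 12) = (1 6 14 10)(2 13 12 3 16)(9 11) = [0, 6, 13, 16, 4, 5, 14, 7, 8, 11, 1, 9, 3, 12, 10, 15, 2]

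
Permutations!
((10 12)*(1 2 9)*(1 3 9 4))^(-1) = (1 4 2)(3 9)(10 12) = [0, 4, 1, 9, 2, 5, 6, 7, 8, 3, 12, 11, 10]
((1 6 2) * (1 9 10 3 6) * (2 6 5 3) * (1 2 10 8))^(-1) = (10)(1 8 9 2)(3 5) = [0, 8, 1, 5, 4, 3, 6, 7, 9, 2, 10]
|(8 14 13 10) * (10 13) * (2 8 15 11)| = 6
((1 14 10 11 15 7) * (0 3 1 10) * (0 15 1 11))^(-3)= (0 15 11 10 14 3 7 1)= [15, 0, 2, 7, 4, 5, 6, 1, 8, 9, 14, 10, 12, 13, 3, 11]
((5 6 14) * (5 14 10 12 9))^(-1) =(14)(5 9 12 10 6) =[0, 1, 2, 3, 4, 9, 5, 7, 8, 12, 6, 11, 10, 13, 14]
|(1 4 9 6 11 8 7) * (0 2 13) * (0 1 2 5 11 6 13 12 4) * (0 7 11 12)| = 18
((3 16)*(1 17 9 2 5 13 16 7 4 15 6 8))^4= [0, 5, 3, 6, 1, 7, 9, 8, 2, 16, 10, 11, 12, 4, 14, 17, 15, 13]= (1 5 7 8 2 3 6 9 16 15 17 13 4)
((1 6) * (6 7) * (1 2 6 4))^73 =[0, 7, 6, 3, 1, 5, 2, 4] =(1 7 4)(2 6)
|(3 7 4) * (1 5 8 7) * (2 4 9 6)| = |(1 5 8 7 9 6 2 4 3)| = 9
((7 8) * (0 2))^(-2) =(8) =[0, 1, 2, 3, 4, 5, 6, 7, 8]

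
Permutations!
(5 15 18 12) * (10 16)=(5 15 18 12)(10 16)=[0, 1, 2, 3, 4, 15, 6, 7, 8, 9, 16, 11, 5, 13, 14, 18, 10, 17, 12]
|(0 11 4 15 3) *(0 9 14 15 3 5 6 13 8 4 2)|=9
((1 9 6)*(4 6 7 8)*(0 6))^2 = (0 1 7 4 6 9 8) = [1, 7, 2, 3, 6, 5, 9, 4, 0, 8]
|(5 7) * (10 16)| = |(5 7)(10 16)| = 2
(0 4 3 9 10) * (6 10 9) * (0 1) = (0 4 3 6 10 1) = [4, 0, 2, 6, 3, 5, 10, 7, 8, 9, 1]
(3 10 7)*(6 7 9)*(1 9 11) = (1 9 6 7 3 10 11) = [0, 9, 2, 10, 4, 5, 7, 3, 8, 6, 11, 1]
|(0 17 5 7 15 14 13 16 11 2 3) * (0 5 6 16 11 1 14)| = 13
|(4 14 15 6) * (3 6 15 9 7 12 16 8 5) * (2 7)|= 11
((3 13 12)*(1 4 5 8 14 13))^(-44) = (1 14)(3 8)(4 13)(5 12) = [0, 14, 2, 8, 13, 12, 6, 7, 3, 9, 10, 11, 5, 4, 1]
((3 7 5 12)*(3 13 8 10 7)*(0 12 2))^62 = (0 5 10 13)(2 7 8 12) = [5, 1, 7, 3, 4, 10, 6, 8, 12, 9, 13, 11, 2, 0]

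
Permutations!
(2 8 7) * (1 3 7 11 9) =(1 3 7 2 8 11 9) =[0, 3, 8, 7, 4, 5, 6, 2, 11, 1, 10, 9]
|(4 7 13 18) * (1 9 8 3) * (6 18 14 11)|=28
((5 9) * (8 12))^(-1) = (5 9)(8 12) = [0, 1, 2, 3, 4, 9, 6, 7, 12, 5, 10, 11, 8]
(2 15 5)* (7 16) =(2 15 5)(7 16) =[0, 1, 15, 3, 4, 2, 6, 16, 8, 9, 10, 11, 12, 13, 14, 5, 7]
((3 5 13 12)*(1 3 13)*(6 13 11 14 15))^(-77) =(1 3 5)(6 13 12 11 14 15) =[0, 3, 2, 5, 4, 1, 13, 7, 8, 9, 10, 14, 11, 12, 15, 6]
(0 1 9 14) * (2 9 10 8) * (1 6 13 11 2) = (0 6 13 11 2 9 14)(1 10 8) = [6, 10, 9, 3, 4, 5, 13, 7, 1, 14, 8, 2, 12, 11, 0]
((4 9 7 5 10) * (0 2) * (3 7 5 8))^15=(0 2)(4 10 5 9)=[2, 1, 0, 3, 10, 9, 6, 7, 8, 4, 5]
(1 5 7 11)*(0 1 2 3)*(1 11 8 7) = (0 11 2 3)(1 5)(7 8) = [11, 5, 3, 0, 4, 1, 6, 8, 7, 9, 10, 2]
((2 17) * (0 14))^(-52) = (17) = [0, 1, 2, 3, 4, 5, 6, 7, 8, 9, 10, 11, 12, 13, 14, 15, 16, 17]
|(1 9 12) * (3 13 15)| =|(1 9 12)(3 13 15)| =3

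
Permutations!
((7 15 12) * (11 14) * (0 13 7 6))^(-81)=[15, 1, 2, 3, 4, 5, 7, 6, 8, 9, 10, 14, 13, 12, 11, 0]=(0 15)(6 7)(11 14)(12 13)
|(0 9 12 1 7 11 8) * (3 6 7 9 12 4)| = |(0 12 1 9 4 3 6 7 11 8)| = 10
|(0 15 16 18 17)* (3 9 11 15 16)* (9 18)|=8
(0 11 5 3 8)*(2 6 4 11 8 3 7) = (0 8)(2 6 4 11 5 7) = [8, 1, 6, 3, 11, 7, 4, 2, 0, 9, 10, 5]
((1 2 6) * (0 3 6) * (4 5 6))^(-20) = (0 3 4 5 6 1 2) = [3, 2, 0, 4, 5, 6, 1]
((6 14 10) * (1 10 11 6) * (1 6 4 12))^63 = (14) = [0, 1, 2, 3, 4, 5, 6, 7, 8, 9, 10, 11, 12, 13, 14]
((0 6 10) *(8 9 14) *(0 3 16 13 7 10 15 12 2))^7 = (0 15 2 6 12)(3 13 10 16 7)(8 9 14) = [15, 1, 6, 13, 4, 5, 12, 3, 9, 14, 16, 11, 0, 10, 8, 2, 7]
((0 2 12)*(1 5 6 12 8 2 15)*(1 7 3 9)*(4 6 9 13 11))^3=(0 3 4)(2 8)(6 15 13)(7 11 12)=[3, 1, 8, 4, 0, 5, 15, 11, 2, 9, 10, 12, 7, 6, 14, 13]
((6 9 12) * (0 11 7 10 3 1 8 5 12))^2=[7, 5, 2, 8, 4, 6, 0, 3, 12, 11, 1, 10, 9]=(0 7 3 8 12 9 11 10 1 5 6)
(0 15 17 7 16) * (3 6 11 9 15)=[3, 1, 2, 6, 4, 5, 11, 16, 8, 15, 10, 9, 12, 13, 14, 17, 0, 7]=(0 3 6 11 9 15 17 7 16)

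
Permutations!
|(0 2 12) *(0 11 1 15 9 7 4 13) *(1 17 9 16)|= 9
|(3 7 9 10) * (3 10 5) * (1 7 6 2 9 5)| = 7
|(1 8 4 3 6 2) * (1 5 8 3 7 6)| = 6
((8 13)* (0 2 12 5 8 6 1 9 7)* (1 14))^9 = (0 9 14 13 5 2 7 1 6 8 12) = [9, 6, 7, 3, 4, 2, 8, 1, 12, 14, 10, 11, 0, 5, 13]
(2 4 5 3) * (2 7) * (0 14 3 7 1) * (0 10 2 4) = (0 14 3 1 10 2)(4 5 7) = [14, 10, 0, 1, 5, 7, 6, 4, 8, 9, 2, 11, 12, 13, 3]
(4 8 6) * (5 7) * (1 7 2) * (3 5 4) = (1 7 4 8 6 3 5 2) = [0, 7, 1, 5, 8, 2, 3, 4, 6]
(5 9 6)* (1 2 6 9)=(9)(1 2 6 5)=[0, 2, 6, 3, 4, 1, 5, 7, 8, 9]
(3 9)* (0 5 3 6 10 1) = (0 5 3 9 6 10 1) = [5, 0, 2, 9, 4, 3, 10, 7, 8, 6, 1]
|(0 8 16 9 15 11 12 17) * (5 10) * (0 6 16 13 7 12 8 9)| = |(0 9 15 11 8 13 7 12 17 6 16)(5 10)| = 22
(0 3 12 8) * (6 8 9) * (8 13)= (0 3 12 9 6 13 8)= [3, 1, 2, 12, 4, 5, 13, 7, 0, 6, 10, 11, 9, 8]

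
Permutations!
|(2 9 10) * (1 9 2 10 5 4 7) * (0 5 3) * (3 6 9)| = 6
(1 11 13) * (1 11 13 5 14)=[0, 13, 2, 3, 4, 14, 6, 7, 8, 9, 10, 5, 12, 11, 1]=(1 13 11 5 14)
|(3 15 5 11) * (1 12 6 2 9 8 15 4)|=11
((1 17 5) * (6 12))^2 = (1 5 17) = [0, 5, 2, 3, 4, 17, 6, 7, 8, 9, 10, 11, 12, 13, 14, 15, 16, 1]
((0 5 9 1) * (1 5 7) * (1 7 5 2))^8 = (0 2 5 1 9) = [2, 9, 5, 3, 4, 1, 6, 7, 8, 0]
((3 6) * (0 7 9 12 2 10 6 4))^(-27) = (12) = [0, 1, 2, 3, 4, 5, 6, 7, 8, 9, 10, 11, 12]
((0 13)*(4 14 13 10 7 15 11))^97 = (0 10 7 15 11 4 14 13) = [10, 1, 2, 3, 14, 5, 6, 15, 8, 9, 7, 4, 12, 0, 13, 11]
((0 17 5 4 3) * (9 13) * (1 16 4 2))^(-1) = (0 3 4 16 1 2 5 17)(9 13) = [3, 2, 5, 4, 16, 17, 6, 7, 8, 13, 10, 11, 12, 9, 14, 15, 1, 0]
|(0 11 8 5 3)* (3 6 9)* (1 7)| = |(0 11 8 5 6 9 3)(1 7)| = 14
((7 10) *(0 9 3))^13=(0 9 3)(7 10)=[9, 1, 2, 0, 4, 5, 6, 10, 8, 3, 7]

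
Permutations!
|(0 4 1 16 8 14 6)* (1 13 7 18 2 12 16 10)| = |(0 4 13 7 18 2 12 16 8 14 6)(1 10)| = 22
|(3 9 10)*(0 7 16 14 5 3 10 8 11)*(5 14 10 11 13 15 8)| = 15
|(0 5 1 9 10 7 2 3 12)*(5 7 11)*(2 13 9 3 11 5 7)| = 11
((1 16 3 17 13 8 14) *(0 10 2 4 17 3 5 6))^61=[10, 16, 4, 3, 17, 6, 0, 7, 14, 9, 2, 11, 12, 8, 1, 15, 5, 13]=(0 10 2 4 17 13 8 14 1 16 5 6)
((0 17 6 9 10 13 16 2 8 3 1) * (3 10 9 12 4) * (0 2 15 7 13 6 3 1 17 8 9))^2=(17)(0 10 12 1 9 8 6 4 2)(7 16)(13 15)=[10, 9, 0, 3, 2, 5, 4, 16, 6, 8, 12, 11, 1, 15, 14, 13, 7, 17]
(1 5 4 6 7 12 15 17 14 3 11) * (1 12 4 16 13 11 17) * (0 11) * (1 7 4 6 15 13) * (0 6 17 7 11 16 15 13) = (0 16 1 5 15 11 12)(3 7 17 14)(4 13 6) = [16, 5, 2, 7, 13, 15, 4, 17, 8, 9, 10, 12, 0, 6, 3, 11, 1, 14]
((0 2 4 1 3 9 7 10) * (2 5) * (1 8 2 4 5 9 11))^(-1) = (0 10 7 9)(1 11 3)(2 8 4 5) = [10, 11, 8, 1, 5, 2, 6, 9, 4, 0, 7, 3]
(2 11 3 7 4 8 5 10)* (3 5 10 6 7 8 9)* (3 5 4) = (2 11 4 9 5 6 7 3 8 10) = [0, 1, 11, 8, 9, 6, 7, 3, 10, 5, 2, 4]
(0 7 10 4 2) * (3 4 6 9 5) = [7, 1, 0, 4, 2, 3, 9, 10, 8, 5, 6] = (0 7 10 6 9 5 3 4 2)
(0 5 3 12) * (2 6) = (0 5 3 12)(2 6) = [5, 1, 6, 12, 4, 3, 2, 7, 8, 9, 10, 11, 0]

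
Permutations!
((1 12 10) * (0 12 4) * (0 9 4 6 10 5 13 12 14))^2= (14)(1 10 6)(5 12 13)= [0, 10, 2, 3, 4, 12, 1, 7, 8, 9, 6, 11, 13, 5, 14]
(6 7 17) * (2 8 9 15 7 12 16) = (2 8 9 15 7 17 6 12 16) = [0, 1, 8, 3, 4, 5, 12, 17, 9, 15, 10, 11, 16, 13, 14, 7, 2, 6]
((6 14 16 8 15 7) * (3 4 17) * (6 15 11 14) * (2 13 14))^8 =(2 14 8)(3 17 4)(11 13 16) =[0, 1, 14, 17, 3, 5, 6, 7, 2, 9, 10, 13, 12, 16, 8, 15, 11, 4]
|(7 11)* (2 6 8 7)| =|(2 6 8 7 11)| =5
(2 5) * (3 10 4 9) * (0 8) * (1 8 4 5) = [4, 8, 1, 10, 9, 2, 6, 7, 0, 3, 5] = (0 4 9 3 10 5 2 1 8)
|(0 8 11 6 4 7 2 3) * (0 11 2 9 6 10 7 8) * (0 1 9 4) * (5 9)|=|(0 1 5 9 6)(2 3 11 10 7 4 8)|=35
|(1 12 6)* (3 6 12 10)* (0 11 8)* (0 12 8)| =4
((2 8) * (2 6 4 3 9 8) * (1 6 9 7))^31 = (1 6 4 3 7)(8 9) = [0, 6, 2, 7, 3, 5, 4, 1, 9, 8]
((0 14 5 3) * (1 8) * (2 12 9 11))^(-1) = [3, 8, 11, 5, 4, 14, 6, 7, 1, 12, 10, 9, 2, 13, 0] = (0 3 5 14)(1 8)(2 11 9 12)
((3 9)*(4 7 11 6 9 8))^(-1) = (3 9 6 11 7 4 8) = [0, 1, 2, 9, 8, 5, 11, 4, 3, 6, 10, 7]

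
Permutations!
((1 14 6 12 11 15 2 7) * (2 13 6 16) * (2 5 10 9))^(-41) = [0, 7, 9, 3, 4, 16, 13, 2, 8, 10, 5, 12, 6, 15, 1, 11, 14] = (1 7 2 9 10 5 16 14)(6 13 15 11 12)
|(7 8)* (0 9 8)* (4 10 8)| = |(0 9 4 10 8 7)| = 6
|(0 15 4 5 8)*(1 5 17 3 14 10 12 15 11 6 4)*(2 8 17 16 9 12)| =|(0 11 6 4 16 9 12 15 1 5 17 3 14 10 2 8)| =16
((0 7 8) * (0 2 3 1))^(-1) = (0 1 3 2 8 7) = [1, 3, 8, 2, 4, 5, 6, 0, 7]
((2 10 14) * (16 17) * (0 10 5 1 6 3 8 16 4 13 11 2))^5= (0 14 10)(1 17 5 16 2 8 11 3 13 6 4)= [14, 17, 8, 13, 1, 16, 4, 7, 11, 9, 0, 3, 12, 6, 10, 15, 2, 5]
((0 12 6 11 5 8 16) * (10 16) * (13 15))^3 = [11, 1, 2, 3, 4, 16, 8, 7, 0, 9, 12, 10, 5, 15, 14, 13, 6] = (0 11 10 12 5 16 6 8)(13 15)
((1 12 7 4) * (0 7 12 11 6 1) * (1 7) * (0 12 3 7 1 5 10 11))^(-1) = (0 1 6 11 10 5)(3 12 4 7) = [1, 6, 2, 12, 7, 0, 11, 3, 8, 9, 5, 10, 4]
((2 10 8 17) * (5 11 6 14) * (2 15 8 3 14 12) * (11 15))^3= (2 14 8 6 10 5 17 12 3 15 11)= [0, 1, 14, 15, 4, 17, 10, 7, 6, 9, 5, 2, 3, 13, 8, 11, 16, 12]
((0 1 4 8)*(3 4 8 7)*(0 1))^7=(1 8)(3 4 7)=[0, 8, 2, 4, 7, 5, 6, 3, 1]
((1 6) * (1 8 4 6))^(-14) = (4 6 8) = [0, 1, 2, 3, 6, 5, 8, 7, 4]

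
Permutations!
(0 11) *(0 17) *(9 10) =[11, 1, 2, 3, 4, 5, 6, 7, 8, 10, 9, 17, 12, 13, 14, 15, 16, 0] =(0 11 17)(9 10)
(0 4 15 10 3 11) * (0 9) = (0 4 15 10 3 11 9) = [4, 1, 2, 11, 15, 5, 6, 7, 8, 0, 3, 9, 12, 13, 14, 10]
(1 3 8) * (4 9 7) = [0, 3, 2, 8, 9, 5, 6, 4, 1, 7] = (1 3 8)(4 9 7)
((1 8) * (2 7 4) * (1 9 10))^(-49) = [0, 10, 4, 3, 7, 5, 6, 2, 1, 8, 9] = (1 10 9 8)(2 4 7)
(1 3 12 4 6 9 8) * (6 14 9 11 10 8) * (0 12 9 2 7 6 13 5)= (0 12 4 14 2 7 6 11 10 8 1 3 9 13 5)= [12, 3, 7, 9, 14, 0, 11, 6, 1, 13, 8, 10, 4, 5, 2]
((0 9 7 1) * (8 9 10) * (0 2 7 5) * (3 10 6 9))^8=(1 7 2)(3 8 10)=[0, 7, 1, 8, 4, 5, 6, 2, 10, 9, 3]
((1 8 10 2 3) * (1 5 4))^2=(1 10 3 4 8 2 5)=[0, 10, 5, 4, 8, 1, 6, 7, 2, 9, 3]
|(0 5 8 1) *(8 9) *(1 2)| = |(0 5 9 8 2 1)| = 6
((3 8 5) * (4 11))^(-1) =(3 5 8)(4 11) =[0, 1, 2, 5, 11, 8, 6, 7, 3, 9, 10, 4]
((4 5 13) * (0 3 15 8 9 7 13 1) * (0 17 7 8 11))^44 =(1 7 4)(5 17 13) =[0, 7, 2, 3, 1, 17, 6, 4, 8, 9, 10, 11, 12, 5, 14, 15, 16, 13]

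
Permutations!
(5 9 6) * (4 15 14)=(4 15 14)(5 9 6)=[0, 1, 2, 3, 15, 9, 5, 7, 8, 6, 10, 11, 12, 13, 4, 14]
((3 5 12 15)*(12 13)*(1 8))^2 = (3 13 15 5 12) = [0, 1, 2, 13, 4, 12, 6, 7, 8, 9, 10, 11, 3, 15, 14, 5]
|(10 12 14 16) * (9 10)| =|(9 10 12 14 16)| =5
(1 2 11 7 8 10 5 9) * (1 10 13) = (1 2 11 7 8 13)(5 9 10) = [0, 2, 11, 3, 4, 9, 6, 8, 13, 10, 5, 7, 12, 1]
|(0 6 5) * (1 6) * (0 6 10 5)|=5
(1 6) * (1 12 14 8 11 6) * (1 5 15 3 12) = (1 5 15 3 12 14 8 11 6) = [0, 5, 2, 12, 4, 15, 1, 7, 11, 9, 10, 6, 14, 13, 8, 3]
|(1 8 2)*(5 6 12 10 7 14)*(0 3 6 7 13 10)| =|(0 3 6 12)(1 8 2)(5 7 14)(10 13)| =12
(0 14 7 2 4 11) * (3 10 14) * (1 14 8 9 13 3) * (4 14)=(0 1 4 11)(2 14 7)(3 10 8 9 13)=[1, 4, 14, 10, 11, 5, 6, 2, 9, 13, 8, 0, 12, 3, 7]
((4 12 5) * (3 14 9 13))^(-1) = (3 13 9 14)(4 5 12) = [0, 1, 2, 13, 5, 12, 6, 7, 8, 14, 10, 11, 4, 9, 3]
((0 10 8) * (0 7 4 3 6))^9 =(0 8 4 6 10 7 3) =[8, 1, 2, 0, 6, 5, 10, 3, 4, 9, 7]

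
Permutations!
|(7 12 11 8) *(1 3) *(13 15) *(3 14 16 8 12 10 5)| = |(1 14 16 8 7 10 5 3)(11 12)(13 15)| = 8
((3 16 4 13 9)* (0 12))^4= (3 9 13 4 16)= [0, 1, 2, 9, 16, 5, 6, 7, 8, 13, 10, 11, 12, 4, 14, 15, 3]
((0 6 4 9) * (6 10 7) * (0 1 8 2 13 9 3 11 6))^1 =[10, 8, 13, 11, 3, 5, 4, 0, 2, 1, 7, 6, 12, 9] =(0 10 7)(1 8 2 13 9)(3 11 6 4)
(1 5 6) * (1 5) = (5 6) = [0, 1, 2, 3, 4, 6, 5]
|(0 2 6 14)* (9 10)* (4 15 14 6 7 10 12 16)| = 10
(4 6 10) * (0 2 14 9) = [2, 1, 14, 3, 6, 5, 10, 7, 8, 0, 4, 11, 12, 13, 9] = (0 2 14 9)(4 6 10)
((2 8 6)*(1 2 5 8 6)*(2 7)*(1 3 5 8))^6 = (1 5 3 8 6 2 7) = [0, 5, 7, 8, 4, 3, 2, 1, 6]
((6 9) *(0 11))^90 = (11) = [0, 1, 2, 3, 4, 5, 6, 7, 8, 9, 10, 11]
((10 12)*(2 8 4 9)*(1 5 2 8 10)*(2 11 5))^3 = (1 12 10 2)(5 11) = [0, 12, 1, 3, 4, 11, 6, 7, 8, 9, 2, 5, 10]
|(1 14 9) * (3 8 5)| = |(1 14 9)(3 8 5)| = 3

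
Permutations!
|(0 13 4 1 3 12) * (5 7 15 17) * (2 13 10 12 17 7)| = 42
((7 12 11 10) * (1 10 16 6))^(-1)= (1 6 16 11 12 7 10)= [0, 6, 2, 3, 4, 5, 16, 10, 8, 9, 1, 12, 7, 13, 14, 15, 11]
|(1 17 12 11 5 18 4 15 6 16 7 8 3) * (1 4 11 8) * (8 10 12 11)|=|(1 17 11 5 18 8 3 4 15 6 16 7)(10 12)|=12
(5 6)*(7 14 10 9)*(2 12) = (2 12)(5 6)(7 14 10 9) = [0, 1, 12, 3, 4, 6, 5, 14, 8, 7, 9, 11, 2, 13, 10]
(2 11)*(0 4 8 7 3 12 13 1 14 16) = (0 4 8 7 3 12 13 1 14 16)(2 11) = [4, 14, 11, 12, 8, 5, 6, 3, 7, 9, 10, 2, 13, 1, 16, 15, 0]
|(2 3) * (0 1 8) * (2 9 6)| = |(0 1 8)(2 3 9 6)| = 12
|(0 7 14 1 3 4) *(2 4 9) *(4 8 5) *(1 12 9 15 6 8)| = 13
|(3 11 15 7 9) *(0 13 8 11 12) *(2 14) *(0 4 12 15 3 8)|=6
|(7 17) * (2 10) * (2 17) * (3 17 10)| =|(2 3 17 7)| =4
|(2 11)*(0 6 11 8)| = |(0 6 11 2 8)| = 5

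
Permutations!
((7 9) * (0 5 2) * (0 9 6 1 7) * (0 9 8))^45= (9)(0 5 2 8)= [5, 1, 8, 3, 4, 2, 6, 7, 0, 9]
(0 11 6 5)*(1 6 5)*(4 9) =(0 11 5)(1 6)(4 9) =[11, 6, 2, 3, 9, 0, 1, 7, 8, 4, 10, 5]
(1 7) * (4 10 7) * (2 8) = [0, 4, 8, 3, 10, 5, 6, 1, 2, 9, 7] = (1 4 10 7)(2 8)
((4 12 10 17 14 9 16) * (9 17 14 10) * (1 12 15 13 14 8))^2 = [0, 9, 2, 3, 13, 5, 6, 7, 12, 4, 1, 11, 16, 17, 10, 14, 15, 8] = (1 9 4 13 17 8 12 16 15 14 10)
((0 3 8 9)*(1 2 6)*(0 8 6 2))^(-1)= (0 1 6 3)(8 9)= [1, 6, 2, 0, 4, 5, 3, 7, 9, 8]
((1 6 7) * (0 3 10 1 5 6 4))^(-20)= [0, 1, 2, 3, 4, 6, 7, 5, 8, 9, 10]= (10)(5 6 7)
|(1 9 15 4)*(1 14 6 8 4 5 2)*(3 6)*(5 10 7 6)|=12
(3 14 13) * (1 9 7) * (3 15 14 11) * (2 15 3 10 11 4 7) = (1 9 2 15 14 13 3 4 7)(10 11) = [0, 9, 15, 4, 7, 5, 6, 1, 8, 2, 11, 10, 12, 3, 13, 14]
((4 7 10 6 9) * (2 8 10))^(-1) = (2 7 4 9 6 10 8) = [0, 1, 7, 3, 9, 5, 10, 4, 2, 6, 8]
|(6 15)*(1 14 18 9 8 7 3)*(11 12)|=14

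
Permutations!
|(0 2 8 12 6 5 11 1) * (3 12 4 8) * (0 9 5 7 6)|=4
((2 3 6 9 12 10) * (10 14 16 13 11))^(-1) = [0, 1, 10, 2, 4, 5, 3, 7, 8, 6, 11, 13, 9, 16, 12, 15, 14] = (2 10 11 13 16 14 12 9 6 3)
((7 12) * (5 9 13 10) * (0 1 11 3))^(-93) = (0 3 11 1)(5 10 13 9)(7 12) = [3, 0, 2, 11, 4, 10, 6, 12, 8, 5, 13, 1, 7, 9]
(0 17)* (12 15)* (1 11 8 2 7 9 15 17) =[1, 11, 7, 3, 4, 5, 6, 9, 2, 15, 10, 8, 17, 13, 14, 12, 16, 0] =(0 1 11 8 2 7 9 15 12 17)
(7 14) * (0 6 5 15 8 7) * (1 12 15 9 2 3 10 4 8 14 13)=[6, 12, 3, 10, 8, 9, 5, 13, 7, 2, 4, 11, 15, 1, 0, 14]=(0 6 5 9 2 3 10 4 8 7 13 1 12 15 14)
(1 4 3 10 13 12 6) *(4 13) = (1 13 12 6)(3 10 4) = [0, 13, 2, 10, 3, 5, 1, 7, 8, 9, 4, 11, 6, 12]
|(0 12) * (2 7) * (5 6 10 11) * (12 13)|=|(0 13 12)(2 7)(5 6 10 11)|=12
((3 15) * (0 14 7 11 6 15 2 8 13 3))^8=(0 7 6)(11 15 14)=[7, 1, 2, 3, 4, 5, 0, 6, 8, 9, 10, 15, 12, 13, 11, 14]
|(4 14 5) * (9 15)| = |(4 14 5)(9 15)| = 6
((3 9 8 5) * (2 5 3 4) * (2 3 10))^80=[0, 1, 3, 10, 8, 9, 6, 7, 5, 2, 4]=(2 3 10 4 8 5 9)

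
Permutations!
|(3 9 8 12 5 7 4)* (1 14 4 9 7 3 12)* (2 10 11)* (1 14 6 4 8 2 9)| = |(1 6 4 12 5 3 7)(2 10 11 9)(8 14)| = 28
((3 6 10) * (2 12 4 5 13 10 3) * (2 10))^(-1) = [0, 1, 13, 6, 12, 4, 3, 7, 8, 9, 10, 11, 2, 5] = (2 13 5 4 12)(3 6)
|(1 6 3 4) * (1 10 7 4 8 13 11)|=6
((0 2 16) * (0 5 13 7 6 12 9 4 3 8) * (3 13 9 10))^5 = (0 4 10 16 7 8 9 12 2 13 3 5 6) = [4, 1, 13, 5, 10, 6, 0, 8, 9, 12, 16, 11, 2, 3, 14, 15, 7]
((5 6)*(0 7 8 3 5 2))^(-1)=(0 2 6 5 3 8 7)=[2, 1, 6, 8, 4, 3, 5, 0, 7]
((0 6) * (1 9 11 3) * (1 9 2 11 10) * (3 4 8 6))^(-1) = (0 6 8 4 11 2 1 10 9 3) = [6, 10, 1, 0, 11, 5, 8, 7, 4, 3, 9, 2]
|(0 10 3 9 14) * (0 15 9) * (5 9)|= 12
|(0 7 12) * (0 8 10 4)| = 6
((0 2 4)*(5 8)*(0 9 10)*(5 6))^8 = (0 9 2 10 4)(5 6 8) = [9, 1, 10, 3, 0, 6, 8, 7, 5, 2, 4]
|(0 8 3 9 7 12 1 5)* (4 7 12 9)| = |(0 8 3 4 7 9 12 1 5)| = 9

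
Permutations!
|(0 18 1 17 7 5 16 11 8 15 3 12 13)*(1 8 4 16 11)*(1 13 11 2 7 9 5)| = |(0 18 8 15 3 12 11 4 16 13)(1 17 9 5 2 7)| = 30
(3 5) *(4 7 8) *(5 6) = [0, 1, 2, 6, 7, 3, 5, 8, 4] = (3 6 5)(4 7 8)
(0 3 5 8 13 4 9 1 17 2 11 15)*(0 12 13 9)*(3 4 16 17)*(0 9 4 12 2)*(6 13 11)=(0 12 11 15 2 6 13 16 17)(1 3 5 8 4 9)=[12, 3, 6, 5, 9, 8, 13, 7, 4, 1, 10, 15, 11, 16, 14, 2, 17, 0]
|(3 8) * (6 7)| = |(3 8)(6 7)| = 2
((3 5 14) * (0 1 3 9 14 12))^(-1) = [12, 0, 2, 1, 4, 3, 6, 7, 8, 14, 10, 11, 5, 13, 9] = (0 12 5 3 1)(9 14)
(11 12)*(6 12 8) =(6 12 11 8) =[0, 1, 2, 3, 4, 5, 12, 7, 6, 9, 10, 8, 11]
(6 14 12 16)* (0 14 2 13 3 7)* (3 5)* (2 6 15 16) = (0 14 12 2 13 5 3 7)(15 16) = [14, 1, 13, 7, 4, 3, 6, 0, 8, 9, 10, 11, 2, 5, 12, 16, 15]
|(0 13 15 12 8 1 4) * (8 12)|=|(0 13 15 8 1 4)|=6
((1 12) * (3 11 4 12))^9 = (1 12 4 11 3) = [0, 12, 2, 1, 11, 5, 6, 7, 8, 9, 10, 3, 4]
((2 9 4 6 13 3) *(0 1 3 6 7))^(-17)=[9, 4, 0, 7, 3, 5, 13, 2, 8, 1, 10, 11, 12, 6]=(0 9 1 4 3 7 2)(6 13)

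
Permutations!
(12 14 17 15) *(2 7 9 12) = (2 7 9 12 14 17 15) = [0, 1, 7, 3, 4, 5, 6, 9, 8, 12, 10, 11, 14, 13, 17, 2, 16, 15]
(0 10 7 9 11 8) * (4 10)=(0 4 10 7 9 11 8)=[4, 1, 2, 3, 10, 5, 6, 9, 0, 11, 7, 8]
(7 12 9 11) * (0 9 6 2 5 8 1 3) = (0 9 11 7 12 6 2 5 8 1 3) = [9, 3, 5, 0, 4, 8, 2, 12, 1, 11, 10, 7, 6]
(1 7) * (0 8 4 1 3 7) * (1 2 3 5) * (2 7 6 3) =[8, 0, 2, 6, 7, 1, 3, 5, 4] =(0 8 4 7 5 1)(3 6)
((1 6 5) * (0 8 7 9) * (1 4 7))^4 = [5, 7, 2, 3, 8, 0, 9, 1, 4, 6] = (0 5)(1 7)(4 8)(6 9)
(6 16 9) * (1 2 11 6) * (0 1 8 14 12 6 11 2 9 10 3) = (0 1 9 8 14 12 6 16 10 3) = [1, 9, 2, 0, 4, 5, 16, 7, 14, 8, 3, 11, 6, 13, 12, 15, 10]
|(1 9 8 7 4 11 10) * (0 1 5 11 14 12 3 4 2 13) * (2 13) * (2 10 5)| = |(0 1 9 8 7 13)(2 10)(3 4 14 12)(5 11)| = 12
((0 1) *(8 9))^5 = (0 1)(8 9) = [1, 0, 2, 3, 4, 5, 6, 7, 9, 8]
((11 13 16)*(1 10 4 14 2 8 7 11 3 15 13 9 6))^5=(1 8)(2 6)(3 15 13 16)(4 11)(7 10)(9 14)=[0, 8, 6, 15, 11, 5, 2, 10, 1, 14, 7, 4, 12, 16, 9, 13, 3]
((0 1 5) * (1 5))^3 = (0 5) = [5, 1, 2, 3, 4, 0]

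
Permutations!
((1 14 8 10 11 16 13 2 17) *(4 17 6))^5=(1 16 17 11 4 10 6 8 2 14 13)=[0, 16, 14, 3, 10, 5, 8, 7, 2, 9, 6, 4, 12, 1, 13, 15, 17, 11]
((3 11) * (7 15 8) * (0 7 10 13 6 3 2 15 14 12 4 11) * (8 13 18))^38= (0 11 3 4 6 12 13 14 15 7 2)(8 18 10)= [11, 1, 0, 4, 6, 5, 12, 2, 18, 9, 8, 3, 13, 14, 15, 7, 16, 17, 10]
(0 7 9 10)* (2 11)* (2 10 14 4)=[7, 1, 11, 3, 2, 5, 6, 9, 8, 14, 0, 10, 12, 13, 4]=(0 7 9 14 4 2 11 10)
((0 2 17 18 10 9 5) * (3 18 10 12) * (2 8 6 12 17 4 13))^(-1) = (0 5 9 10 17 18 3 12 6 8)(2 13 4) = [5, 1, 13, 12, 2, 9, 8, 7, 0, 10, 17, 11, 6, 4, 14, 15, 16, 18, 3]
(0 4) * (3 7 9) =(0 4)(3 7 9) =[4, 1, 2, 7, 0, 5, 6, 9, 8, 3]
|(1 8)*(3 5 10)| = 6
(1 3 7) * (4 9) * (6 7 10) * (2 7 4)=(1 3 10 6 4 9 2 7)=[0, 3, 7, 10, 9, 5, 4, 1, 8, 2, 6]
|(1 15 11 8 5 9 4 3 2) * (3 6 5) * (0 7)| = 12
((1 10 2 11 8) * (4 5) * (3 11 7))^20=(1 8 11 3 7 2 10)=[0, 8, 10, 7, 4, 5, 6, 2, 11, 9, 1, 3]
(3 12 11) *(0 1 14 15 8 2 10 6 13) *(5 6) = (0 1 14 15 8 2 10 5 6 13)(3 12 11) = [1, 14, 10, 12, 4, 6, 13, 7, 2, 9, 5, 3, 11, 0, 15, 8]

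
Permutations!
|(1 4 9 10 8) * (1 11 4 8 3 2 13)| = 9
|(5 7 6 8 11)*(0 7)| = 6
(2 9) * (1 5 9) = (1 5 9 2) = [0, 5, 1, 3, 4, 9, 6, 7, 8, 2]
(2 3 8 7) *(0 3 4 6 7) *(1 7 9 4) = (0 3 8)(1 7 2)(4 6 9) = [3, 7, 1, 8, 6, 5, 9, 2, 0, 4]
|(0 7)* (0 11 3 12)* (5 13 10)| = |(0 7 11 3 12)(5 13 10)| = 15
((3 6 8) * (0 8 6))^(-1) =(0 3 8) =[3, 1, 2, 8, 4, 5, 6, 7, 0]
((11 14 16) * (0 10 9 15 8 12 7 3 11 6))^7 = (0 3 9 14 8 6 7 10 11 15 16 12) = [3, 1, 2, 9, 4, 5, 7, 10, 6, 14, 11, 15, 0, 13, 8, 16, 12]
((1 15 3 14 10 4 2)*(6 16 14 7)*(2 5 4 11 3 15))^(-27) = (1 2)(3 7 6 16 14 10 11)(4 5) = [0, 2, 1, 7, 5, 4, 16, 6, 8, 9, 11, 3, 12, 13, 10, 15, 14]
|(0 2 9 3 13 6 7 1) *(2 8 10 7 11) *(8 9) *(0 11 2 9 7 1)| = 18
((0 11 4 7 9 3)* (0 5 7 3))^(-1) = [9, 1, 2, 4, 11, 3, 6, 5, 8, 7, 10, 0] = (0 9 7 5 3 4 11)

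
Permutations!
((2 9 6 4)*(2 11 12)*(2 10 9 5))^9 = [0, 1, 5, 3, 10, 2, 12, 7, 8, 11, 4, 9, 6] = (2 5)(4 10)(6 12)(9 11)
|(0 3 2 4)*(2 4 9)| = |(0 3 4)(2 9)| = 6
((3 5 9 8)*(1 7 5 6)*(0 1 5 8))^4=(0 3)(1 6)(5 7)(8 9)=[3, 6, 2, 0, 4, 7, 1, 5, 9, 8]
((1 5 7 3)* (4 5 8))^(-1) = (1 3 7 5 4 8) = [0, 3, 2, 7, 8, 4, 6, 5, 1]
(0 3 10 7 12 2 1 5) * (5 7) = (0 3 10 5)(1 7 12 2) = [3, 7, 1, 10, 4, 0, 6, 12, 8, 9, 5, 11, 2]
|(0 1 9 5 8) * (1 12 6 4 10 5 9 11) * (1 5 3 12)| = |(0 1 11 5 8)(3 12 6 4 10)| = 5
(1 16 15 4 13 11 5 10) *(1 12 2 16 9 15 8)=(1 9 15 4 13 11 5 10 12 2 16 8)=[0, 9, 16, 3, 13, 10, 6, 7, 1, 15, 12, 5, 2, 11, 14, 4, 8]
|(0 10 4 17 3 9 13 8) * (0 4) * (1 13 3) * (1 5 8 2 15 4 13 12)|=|(0 10)(1 12)(2 15 4 17 5 8 13)(3 9)|=14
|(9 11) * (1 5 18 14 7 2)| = |(1 5 18 14 7 2)(9 11)| = 6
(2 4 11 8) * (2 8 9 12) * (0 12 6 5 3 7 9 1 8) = [12, 8, 4, 7, 11, 3, 5, 9, 0, 6, 10, 1, 2] = (0 12 2 4 11 1 8)(3 7 9 6 5)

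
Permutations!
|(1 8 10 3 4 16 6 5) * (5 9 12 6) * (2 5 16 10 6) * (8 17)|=|(1 17 8 6 9 12 2 5)(3 4 10)|=24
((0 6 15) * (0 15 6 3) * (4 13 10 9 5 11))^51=(15)(0 3)(4 9)(5 13)(10 11)=[3, 1, 2, 0, 9, 13, 6, 7, 8, 4, 11, 10, 12, 5, 14, 15]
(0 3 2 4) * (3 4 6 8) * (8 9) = [4, 1, 6, 2, 0, 5, 9, 7, 3, 8] = (0 4)(2 6 9 8 3)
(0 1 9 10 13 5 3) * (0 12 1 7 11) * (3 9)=(0 7 11)(1 3 12)(5 9 10 13)=[7, 3, 2, 12, 4, 9, 6, 11, 8, 10, 13, 0, 1, 5]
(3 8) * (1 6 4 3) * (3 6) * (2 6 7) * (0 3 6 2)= [3, 6, 2, 8, 7, 5, 4, 0, 1]= (0 3 8 1 6 4 7)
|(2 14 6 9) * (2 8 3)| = |(2 14 6 9 8 3)| = 6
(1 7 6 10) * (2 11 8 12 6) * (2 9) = (1 7 9 2 11 8 12 6 10) = [0, 7, 11, 3, 4, 5, 10, 9, 12, 2, 1, 8, 6]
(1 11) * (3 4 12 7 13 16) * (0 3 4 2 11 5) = (0 3 2 11 1 5)(4 12 7 13 16) = [3, 5, 11, 2, 12, 0, 6, 13, 8, 9, 10, 1, 7, 16, 14, 15, 4]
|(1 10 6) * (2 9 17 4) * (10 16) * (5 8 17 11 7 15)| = 36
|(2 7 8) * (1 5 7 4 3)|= 7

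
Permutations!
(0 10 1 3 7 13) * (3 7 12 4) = (0 10 1 7 13)(3 12 4) = [10, 7, 2, 12, 3, 5, 6, 13, 8, 9, 1, 11, 4, 0]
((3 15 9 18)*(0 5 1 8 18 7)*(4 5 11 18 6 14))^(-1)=(0 7 9 15 3 18 11)(1 5 4 14 6 8)=[7, 5, 2, 18, 14, 4, 8, 9, 1, 15, 10, 0, 12, 13, 6, 3, 16, 17, 11]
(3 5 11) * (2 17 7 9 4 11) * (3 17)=(2 3 5)(4 11 17 7 9)=[0, 1, 3, 5, 11, 2, 6, 9, 8, 4, 10, 17, 12, 13, 14, 15, 16, 7]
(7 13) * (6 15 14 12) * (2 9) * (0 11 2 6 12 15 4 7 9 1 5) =[11, 5, 1, 3, 7, 0, 4, 13, 8, 6, 10, 2, 12, 9, 15, 14] =(0 11 2 1 5)(4 7 13 9 6)(14 15)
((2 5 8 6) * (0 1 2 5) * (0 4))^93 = (8)(0 1 2 4) = [1, 2, 4, 3, 0, 5, 6, 7, 8]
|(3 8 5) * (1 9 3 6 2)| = 7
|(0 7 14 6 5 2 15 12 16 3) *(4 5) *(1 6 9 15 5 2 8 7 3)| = |(0 3)(1 6 4 2 5 8 7 14 9 15 12 16)| = 12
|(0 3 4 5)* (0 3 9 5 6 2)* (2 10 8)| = |(0 9 5 3 4 6 10 8 2)| = 9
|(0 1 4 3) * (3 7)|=5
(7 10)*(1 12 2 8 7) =(1 12 2 8 7 10) =[0, 12, 8, 3, 4, 5, 6, 10, 7, 9, 1, 11, 2]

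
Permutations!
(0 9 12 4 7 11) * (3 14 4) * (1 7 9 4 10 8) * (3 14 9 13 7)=(0 4 13 7 11)(1 3 9 12 14 10 8)=[4, 3, 2, 9, 13, 5, 6, 11, 1, 12, 8, 0, 14, 7, 10]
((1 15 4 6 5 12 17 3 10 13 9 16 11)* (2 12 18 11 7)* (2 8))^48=[0, 11, 7, 12, 15, 6, 4, 9, 16, 10, 17, 18, 8, 3, 14, 1, 13, 2, 5]=(1 11 18 5 6 4 15)(2 7 9 10 17)(3 12 8 16 13)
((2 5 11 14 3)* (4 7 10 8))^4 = (2 3 14 11 5) = [0, 1, 3, 14, 4, 2, 6, 7, 8, 9, 10, 5, 12, 13, 11]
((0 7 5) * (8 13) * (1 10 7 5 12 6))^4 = (13)(1 6 12 7 10) = [0, 6, 2, 3, 4, 5, 12, 10, 8, 9, 1, 11, 7, 13]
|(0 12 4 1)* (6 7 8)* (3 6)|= 4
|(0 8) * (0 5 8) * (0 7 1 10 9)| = 10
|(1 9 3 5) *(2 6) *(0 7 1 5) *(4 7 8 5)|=8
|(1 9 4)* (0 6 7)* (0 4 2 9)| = |(0 6 7 4 1)(2 9)| = 10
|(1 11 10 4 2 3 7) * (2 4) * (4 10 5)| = |(1 11 5 4 10 2 3 7)| = 8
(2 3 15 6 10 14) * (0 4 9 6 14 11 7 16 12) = (0 4 9 6 10 11 7 16 12)(2 3 15 14) = [4, 1, 3, 15, 9, 5, 10, 16, 8, 6, 11, 7, 0, 13, 2, 14, 12]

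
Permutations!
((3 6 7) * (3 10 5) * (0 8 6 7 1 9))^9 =(0 9 1 6 8)(3 7 10 5) =[9, 6, 2, 7, 4, 3, 8, 10, 0, 1, 5]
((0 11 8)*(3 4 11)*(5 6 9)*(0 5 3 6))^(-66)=(0 8 4 9)(3 6 5 11)=[8, 1, 2, 6, 9, 11, 5, 7, 4, 0, 10, 3]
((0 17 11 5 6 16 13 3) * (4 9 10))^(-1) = (0 3 13 16 6 5 11 17)(4 10 9) = [3, 1, 2, 13, 10, 11, 5, 7, 8, 4, 9, 17, 12, 16, 14, 15, 6, 0]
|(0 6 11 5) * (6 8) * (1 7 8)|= |(0 1 7 8 6 11 5)|= 7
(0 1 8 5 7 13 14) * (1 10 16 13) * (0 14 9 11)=(0 10 16 13 9 11)(1 8 5 7)=[10, 8, 2, 3, 4, 7, 6, 1, 5, 11, 16, 0, 12, 9, 14, 15, 13]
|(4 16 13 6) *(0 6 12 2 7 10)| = |(0 6 4 16 13 12 2 7 10)| = 9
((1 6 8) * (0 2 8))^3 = [1, 2, 6, 3, 4, 5, 8, 7, 0] = (0 1 2 6 8)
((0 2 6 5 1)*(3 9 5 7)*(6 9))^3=[5, 9, 1, 3, 4, 2, 6, 7, 8, 0]=(0 5 2 1 9)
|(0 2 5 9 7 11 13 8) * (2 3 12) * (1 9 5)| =|(0 3 12 2 1 9 7 11 13 8)| =10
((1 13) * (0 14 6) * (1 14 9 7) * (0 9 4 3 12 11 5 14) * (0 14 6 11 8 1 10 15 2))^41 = (0 5 3 9 8 10 13 2 11 4 6 12 7 1 15 14) = [5, 15, 11, 9, 6, 3, 12, 1, 10, 8, 13, 4, 7, 2, 0, 14]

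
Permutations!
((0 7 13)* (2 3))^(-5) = (0 7 13)(2 3) = [7, 1, 3, 2, 4, 5, 6, 13, 8, 9, 10, 11, 12, 0]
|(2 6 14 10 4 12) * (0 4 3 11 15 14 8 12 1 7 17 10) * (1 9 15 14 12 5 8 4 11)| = 30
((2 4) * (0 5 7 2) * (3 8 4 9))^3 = [2, 1, 8, 0, 7, 9, 6, 3, 5, 4] = (0 2 8 5 9 4 7 3)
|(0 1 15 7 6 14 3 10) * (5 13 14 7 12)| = 18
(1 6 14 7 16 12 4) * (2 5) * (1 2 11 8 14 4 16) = (1 6 4 2 5 11 8 14 7)(12 16) = [0, 6, 5, 3, 2, 11, 4, 1, 14, 9, 10, 8, 16, 13, 7, 15, 12]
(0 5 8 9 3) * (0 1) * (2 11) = [5, 0, 11, 1, 4, 8, 6, 7, 9, 3, 10, 2] = (0 5 8 9 3 1)(2 11)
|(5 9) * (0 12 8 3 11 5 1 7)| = |(0 12 8 3 11 5 9 1 7)| = 9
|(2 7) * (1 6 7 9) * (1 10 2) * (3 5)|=6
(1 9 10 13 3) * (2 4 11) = (1 9 10 13 3)(2 4 11) = [0, 9, 4, 1, 11, 5, 6, 7, 8, 10, 13, 2, 12, 3]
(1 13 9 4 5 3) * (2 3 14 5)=[0, 13, 3, 1, 2, 14, 6, 7, 8, 4, 10, 11, 12, 9, 5]=(1 13 9 4 2 3)(5 14)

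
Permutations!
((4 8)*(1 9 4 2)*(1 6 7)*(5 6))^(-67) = [0, 5, 9, 3, 7, 4, 8, 2, 1, 6] = (1 5 4 7 2 9 6 8)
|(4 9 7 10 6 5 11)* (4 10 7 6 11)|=4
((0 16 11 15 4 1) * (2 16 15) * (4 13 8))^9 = [8, 13, 2, 3, 15, 5, 6, 7, 0, 9, 10, 11, 12, 1, 14, 4, 16] = (16)(0 8)(1 13)(4 15)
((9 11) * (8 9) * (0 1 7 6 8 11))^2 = (11)(0 7 8)(1 6 9) = [7, 6, 2, 3, 4, 5, 9, 8, 0, 1, 10, 11]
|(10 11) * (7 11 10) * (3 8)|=2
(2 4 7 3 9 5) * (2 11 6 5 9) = (2 4 7 3)(5 11 6) = [0, 1, 4, 2, 7, 11, 5, 3, 8, 9, 10, 6]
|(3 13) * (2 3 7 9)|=|(2 3 13 7 9)|=5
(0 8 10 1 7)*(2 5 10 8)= (0 2 5 10 1 7)= [2, 7, 5, 3, 4, 10, 6, 0, 8, 9, 1]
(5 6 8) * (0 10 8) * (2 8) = [10, 1, 8, 3, 4, 6, 0, 7, 5, 9, 2] = (0 10 2 8 5 6)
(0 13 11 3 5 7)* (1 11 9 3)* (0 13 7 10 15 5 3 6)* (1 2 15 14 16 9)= (0 7 13 1 11 2 15 5 10 14 16 9 6)= [7, 11, 15, 3, 4, 10, 0, 13, 8, 6, 14, 2, 12, 1, 16, 5, 9]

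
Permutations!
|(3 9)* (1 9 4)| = 4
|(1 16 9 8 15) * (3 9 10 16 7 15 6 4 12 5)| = |(1 7 15)(3 9 8 6 4 12 5)(10 16)| = 42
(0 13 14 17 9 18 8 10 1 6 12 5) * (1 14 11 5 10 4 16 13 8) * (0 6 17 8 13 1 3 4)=(0 13 11 5 6 12 10 14 8)(1 17 9 18 3 4 16)=[13, 17, 2, 4, 16, 6, 12, 7, 0, 18, 14, 5, 10, 11, 8, 15, 1, 9, 3]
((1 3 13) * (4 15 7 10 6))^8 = (1 13 3)(4 10 15 6 7) = [0, 13, 2, 1, 10, 5, 7, 4, 8, 9, 15, 11, 12, 3, 14, 6]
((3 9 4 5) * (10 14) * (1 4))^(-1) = (1 9 3 5 4)(10 14) = [0, 9, 2, 5, 1, 4, 6, 7, 8, 3, 14, 11, 12, 13, 10]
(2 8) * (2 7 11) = (2 8 7 11) = [0, 1, 8, 3, 4, 5, 6, 11, 7, 9, 10, 2]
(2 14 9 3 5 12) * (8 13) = [0, 1, 14, 5, 4, 12, 6, 7, 13, 3, 10, 11, 2, 8, 9] = (2 14 9 3 5 12)(8 13)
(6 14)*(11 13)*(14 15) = (6 15 14)(11 13) = [0, 1, 2, 3, 4, 5, 15, 7, 8, 9, 10, 13, 12, 11, 6, 14]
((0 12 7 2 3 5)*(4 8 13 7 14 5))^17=(0 12 14 5)(2 7 13 8 4 3)=[12, 1, 7, 2, 3, 0, 6, 13, 4, 9, 10, 11, 14, 8, 5]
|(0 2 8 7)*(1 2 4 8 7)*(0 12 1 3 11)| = 20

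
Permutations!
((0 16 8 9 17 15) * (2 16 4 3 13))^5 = (0 16)(2 15)(3 9)(4 8)(13 17) = [16, 1, 15, 9, 8, 5, 6, 7, 4, 3, 10, 11, 12, 17, 14, 2, 0, 13]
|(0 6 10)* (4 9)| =|(0 6 10)(4 9)| =6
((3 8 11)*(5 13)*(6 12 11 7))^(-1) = (3 11 12 6 7 8)(5 13) = [0, 1, 2, 11, 4, 13, 7, 8, 3, 9, 10, 12, 6, 5]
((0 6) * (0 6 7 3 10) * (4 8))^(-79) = (0 7 3 10)(4 8) = [7, 1, 2, 10, 8, 5, 6, 3, 4, 9, 0]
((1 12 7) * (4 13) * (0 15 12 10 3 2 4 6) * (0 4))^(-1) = (0 2 3 10 1 7 12 15)(4 6 13) = [2, 7, 3, 10, 6, 5, 13, 12, 8, 9, 1, 11, 15, 4, 14, 0]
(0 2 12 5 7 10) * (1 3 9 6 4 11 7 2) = [1, 3, 12, 9, 11, 2, 4, 10, 8, 6, 0, 7, 5] = (0 1 3 9 6 4 11 7 10)(2 12 5)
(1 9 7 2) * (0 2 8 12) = (0 2 1 9 7 8 12) = [2, 9, 1, 3, 4, 5, 6, 8, 12, 7, 10, 11, 0]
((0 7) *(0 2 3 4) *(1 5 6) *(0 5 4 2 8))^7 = (0 7 8)(1 6 5 4)(2 3) = [7, 6, 3, 2, 1, 4, 5, 8, 0]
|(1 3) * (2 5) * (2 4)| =|(1 3)(2 5 4)| =6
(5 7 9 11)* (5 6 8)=(5 7 9 11 6 8)=[0, 1, 2, 3, 4, 7, 8, 9, 5, 11, 10, 6]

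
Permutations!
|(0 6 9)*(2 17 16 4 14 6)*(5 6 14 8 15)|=|(0 2 17 16 4 8 15 5 6 9)|=10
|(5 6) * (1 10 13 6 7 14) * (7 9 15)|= 9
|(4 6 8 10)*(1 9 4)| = 6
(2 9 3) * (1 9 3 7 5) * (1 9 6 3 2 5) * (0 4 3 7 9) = (9)(0 4 3 5)(1 6 7) = [4, 6, 2, 5, 3, 0, 7, 1, 8, 9]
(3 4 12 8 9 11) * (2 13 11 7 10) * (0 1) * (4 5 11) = (0 1)(2 13 4 12 8 9 7 10)(3 5 11) = [1, 0, 13, 5, 12, 11, 6, 10, 9, 7, 2, 3, 8, 4]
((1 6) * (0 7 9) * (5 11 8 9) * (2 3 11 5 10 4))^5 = [3, 6, 0, 7, 9, 5, 1, 11, 4, 2, 8, 10] = (0 3 7 11 10 8 4 9 2)(1 6)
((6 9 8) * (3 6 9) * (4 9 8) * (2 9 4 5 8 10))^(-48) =(2 5 10 9 8) =[0, 1, 5, 3, 4, 10, 6, 7, 2, 8, 9]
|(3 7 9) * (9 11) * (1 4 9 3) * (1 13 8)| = 15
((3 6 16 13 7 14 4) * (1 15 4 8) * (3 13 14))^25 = (1 3)(4 16)(6 15)(7 8)(13 14) = [0, 3, 2, 1, 16, 5, 15, 8, 7, 9, 10, 11, 12, 14, 13, 6, 4]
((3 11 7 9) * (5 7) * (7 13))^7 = (3 11 5 13 7 9) = [0, 1, 2, 11, 4, 13, 6, 9, 8, 3, 10, 5, 12, 7]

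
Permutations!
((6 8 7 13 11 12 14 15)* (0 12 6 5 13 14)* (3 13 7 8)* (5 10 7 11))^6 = [0, 1, 2, 13, 4, 11, 3, 15, 8, 9, 14, 6, 12, 5, 10, 7] = (3 13 5 11 6)(7 15)(10 14)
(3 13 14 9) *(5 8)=(3 13 14 9)(5 8)=[0, 1, 2, 13, 4, 8, 6, 7, 5, 3, 10, 11, 12, 14, 9]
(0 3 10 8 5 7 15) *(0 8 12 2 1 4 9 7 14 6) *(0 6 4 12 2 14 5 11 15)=(0 3 10 2 1 12 14 4 9 7)(8 11 15)=[3, 12, 1, 10, 9, 5, 6, 0, 11, 7, 2, 15, 14, 13, 4, 8]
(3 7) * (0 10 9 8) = (0 10 9 8)(3 7) = [10, 1, 2, 7, 4, 5, 6, 3, 0, 8, 9]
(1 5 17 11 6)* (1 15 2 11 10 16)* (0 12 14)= [12, 5, 11, 3, 4, 17, 15, 7, 8, 9, 16, 6, 14, 13, 0, 2, 1, 10]= (0 12 14)(1 5 17 10 16)(2 11 6 15)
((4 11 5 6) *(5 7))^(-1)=(4 6 5 7 11)=[0, 1, 2, 3, 6, 7, 5, 11, 8, 9, 10, 4]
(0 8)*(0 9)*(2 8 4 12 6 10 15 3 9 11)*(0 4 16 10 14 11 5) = [16, 1, 8, 9, 12, 0, 14, 7, 5, 4, 15, 2, 6, 13, 11, 3, 10] = (0 16 10 15 3 9 4 12 6 14 11 2 8 5)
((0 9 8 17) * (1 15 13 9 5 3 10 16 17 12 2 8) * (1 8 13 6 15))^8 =(0 3 16)(2 8 13 12 9)(5 10 17) =[3, 1, 8, 16, 4, 10, 6, 7, 13, 2, 17, 11, 9, 12, 14, 15, 0, 5]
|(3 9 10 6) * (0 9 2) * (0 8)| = 7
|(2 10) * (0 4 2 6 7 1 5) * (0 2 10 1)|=|(0 4 10 6 7)(1 5 2)|=15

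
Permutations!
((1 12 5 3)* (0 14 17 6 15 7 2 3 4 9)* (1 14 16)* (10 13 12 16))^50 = (0 10 13 12 5 4 9)(2 3 14 17 6 15 7) = [10, 1, 3, 14, 9, 4, 15, 2, 8, 0, 13, 11, 5, 12, 17, 7, 16, 6]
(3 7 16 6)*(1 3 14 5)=(1 3 7 16 6 14 5)=[0, 3, 2, 7, 4, 1, 14, 16, 8, 9, 10, 11, 12, 13, 5, 15, 6]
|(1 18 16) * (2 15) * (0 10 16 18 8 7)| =|(18)(0 10 16 1 8 7)(2 15)| =6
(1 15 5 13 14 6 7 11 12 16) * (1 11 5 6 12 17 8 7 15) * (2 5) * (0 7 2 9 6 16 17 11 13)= (0 7 9 6 15 16 13 14 12 17 8 2 5)= [7, 1, 5, 3, 4, 0, 15, 9, 2, 6, 10, 11, 17, 14, 12, 16, 13, 8]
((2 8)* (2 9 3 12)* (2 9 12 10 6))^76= (2 6 10 3 9 12 8)= [0, 1, 6, 9, 4, 5, 10, 7, 2, 12, 3, 11, 8]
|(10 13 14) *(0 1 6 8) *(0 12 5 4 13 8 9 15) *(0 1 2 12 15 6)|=|(0 2 12 5 4 13 14 10 8 15 1)(6 9)|=22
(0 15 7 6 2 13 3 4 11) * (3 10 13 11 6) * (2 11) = (0 15 7 3 4 6 11)(10 13) = [15, 1, 2, 4, 6, 5, 11, 3, 8, 9, 13, 0, 12, 10, 14, 7]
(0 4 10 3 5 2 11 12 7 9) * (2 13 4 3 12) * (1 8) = (0 3 5 13 4 10 12 7 9)(1 8)(2 11) = [3, 8, 11, 5, 10, 13, 6, 9, 1, 0, 12, 2, 7, 4]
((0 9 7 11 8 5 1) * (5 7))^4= (7 11 8)= [0, 1, 2, 3, 4, 5, 6, 11, 7, 9, 10, 8]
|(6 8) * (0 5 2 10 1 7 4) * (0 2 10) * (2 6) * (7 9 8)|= |(0 5 10 1 9 8 2)(4 6 7)|= 21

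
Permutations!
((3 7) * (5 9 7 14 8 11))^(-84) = (14) = [0, 1, 2, 3, 4, 5, 6, 7, 8, 9, 10, 11, 12, 13, 14]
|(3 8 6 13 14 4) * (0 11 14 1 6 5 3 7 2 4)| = |(0 11 14)(1 6 13)(2 4 7)(3 8 5)| = 3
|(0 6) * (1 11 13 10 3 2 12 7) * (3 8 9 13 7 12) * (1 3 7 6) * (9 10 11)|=|(0 1 9 13 11 6)(2 7 3)(8 10)|=6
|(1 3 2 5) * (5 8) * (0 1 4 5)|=|(0 1 3 2 8)(4 5)|=10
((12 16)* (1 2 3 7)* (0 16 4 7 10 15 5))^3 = (0 4 2 15 16 7 3 5 12 1 10) = [4, 10, 15, 5, 2, 12, 6, 3, 8, 9, 0, 11, 1, 13, 14, 16, 7]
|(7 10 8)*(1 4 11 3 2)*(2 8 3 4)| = |(1 2)(3 8 7 10)(4 11)| = 4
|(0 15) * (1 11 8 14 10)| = |(0 15)(1 11 8 14 10)| = 10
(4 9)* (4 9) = (9) = [0, 1, 2, 3, 4, 5, 6, 7, 8, 9]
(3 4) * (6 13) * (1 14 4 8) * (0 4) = (0 4 3 8 1 14)(6 13) = [4, 14, 2, 8, 3, 5, 13, 7, 1, 9, 10, 11, 12, 6, 0]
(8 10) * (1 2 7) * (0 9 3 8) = (0 9 3 8 10)(1 2 7) = [9, 2, 7, 8, 4, 5, 6, 1, 10, 3, 0]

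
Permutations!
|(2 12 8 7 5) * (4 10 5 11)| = 8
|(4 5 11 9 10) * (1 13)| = 10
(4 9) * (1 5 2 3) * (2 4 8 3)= (1 5 4 9 8 3)= [0, 5, 2, 1, 9, 4, 6, 7, 3, 8]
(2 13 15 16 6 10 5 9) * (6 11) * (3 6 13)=(2 3 6 10 5 9)(11 13 15 16)=[0, 1, 3, 6, 4, 9, 10, 7, 8, 2, 5, 13, 12, 15, 14, 16, 11]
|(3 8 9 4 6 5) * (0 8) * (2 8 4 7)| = 20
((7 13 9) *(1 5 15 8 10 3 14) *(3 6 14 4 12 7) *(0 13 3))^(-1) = [9, 14, 2, 7, 3, 1, 10, 12, 15, 13, 8, 11, 4, 0, 6, 5] = (0 9 13)(1 14 6 10 8 15 5)(3 7 12 4)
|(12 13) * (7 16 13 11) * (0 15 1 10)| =|(0 15 1 10)(7 16 13 12 11)| =20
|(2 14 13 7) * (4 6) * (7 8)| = 10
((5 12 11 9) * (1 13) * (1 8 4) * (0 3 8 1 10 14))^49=(0 3 8 4 10 14)(1 13)(5 12 11 9)=[3, 13, 2, 8, 10, 12, 6, 7, 4, 5, 14, 9, 11, 1, 0]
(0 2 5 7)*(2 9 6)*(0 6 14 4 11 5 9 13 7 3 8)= (0 13 7 6 2 9 14 4 11 5 3 8)= [13, 1, 9, 8, 11, 3, 2, 6, 0, 14, 10, 5, 12, 7, 4]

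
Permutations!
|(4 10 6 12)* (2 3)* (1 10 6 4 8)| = |(1 10 4 6 12 8)(2 3)| = 6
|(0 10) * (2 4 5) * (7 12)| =6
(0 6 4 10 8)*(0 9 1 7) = (0 6 4 10 8 9 1 7) = [6, 7, 2, 3, 10, 5, 4, 0, 9, 1, 8]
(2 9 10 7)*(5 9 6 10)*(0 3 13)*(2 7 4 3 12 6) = (0 12 6 10 4 3 13)(5 9) = [12, 1, 2, 13, 3, 9, 10, 7, 8, 5, 4, 11, 6, 0]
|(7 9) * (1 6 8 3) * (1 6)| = 6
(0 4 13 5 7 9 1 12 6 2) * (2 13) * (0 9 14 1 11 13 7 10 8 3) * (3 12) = (0 4 2 9 11 13 5 10 8 12 6 7 14 1 3) = [4, 3, 9, 0, 2, 10, 7, 14, 12, 11, 8, 13, 6, 5, 1]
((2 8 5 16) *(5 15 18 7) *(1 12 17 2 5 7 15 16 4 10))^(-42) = (18)(1 2 5)(4 12 8)(10 17 16) = [0, 2, 5, 3, 12, 1, 6, 7, 4, 9, 17, 11, 8, 13, 14, 15, 10, 16, 18]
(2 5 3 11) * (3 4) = (2 5 4 3 11) = [0, 1, 5, 11, 3, 4, 6, 7, 8, 9, 10, 2]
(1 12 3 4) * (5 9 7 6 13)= (1 12 3 4)(5 9 7 6 13)= [0, 12, 2, 4, 1, 9, 13, 6, 8, 7, 10, 11, 3, 5]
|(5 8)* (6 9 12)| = |(5 8)(6 9 12)| = 6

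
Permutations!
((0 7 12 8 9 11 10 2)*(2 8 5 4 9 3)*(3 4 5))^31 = (0 7 12 3 2)(4 9 11 10 8) = [7, 1, 0, 2, 9, 5, 6, 12, 4, 11, 8, 10, 3]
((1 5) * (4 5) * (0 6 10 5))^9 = [5, 6, 2, 3, 10, 0, 1, 7, 8, 9, 4] = (0 5)(1 6)(4 10)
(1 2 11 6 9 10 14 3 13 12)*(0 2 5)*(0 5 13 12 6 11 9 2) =(1 13 6 2 9 10 14 3 12) =[0, 13, 9, 12, 4, 5, 2, 7, 8, 10, 14, 11, 1, 6, 3]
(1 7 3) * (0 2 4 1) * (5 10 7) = (0 2 4 1 5 10 7 3) = [2, 5, 4, 0, 1, 10, 6, 3, 8, 9, 7]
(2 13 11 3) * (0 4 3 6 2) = (0 4 3)(2 13 11 6) = [4, 1, 13, 0, 3, 5, 2, 7, 8, 9, 10, 6, 12, 11]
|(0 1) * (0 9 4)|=4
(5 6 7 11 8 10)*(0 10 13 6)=[10, 1, 2, 3, 4, 0, 7, 11, 13, 9, 5, 8, 12, 6]=(0 10 5)(6 7 11 8 13)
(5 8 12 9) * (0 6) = (0 6)(5 8 12 9) = [6, 1, 2, 3, 4, 8, 0, 7, 12, 5, 10, 11, 9]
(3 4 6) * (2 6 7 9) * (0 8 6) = (0 8 6 3 4 7 9 2) = [8, 1, 0, 4, 7, 5, 3, 9, 6, 2]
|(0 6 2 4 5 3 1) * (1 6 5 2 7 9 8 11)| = |(0 5 3 6 7 9 8 11 1)(2 4)| = 18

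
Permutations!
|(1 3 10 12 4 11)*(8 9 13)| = |(1 3 10 12 4 11)(8 9 13)| = 6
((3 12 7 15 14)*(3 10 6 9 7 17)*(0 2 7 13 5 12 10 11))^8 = (17)(0 7 14)(2 15 11) = [7, 1, 15, 3, 4, 5, 6, 14, 8, 9, 10, 2, 12, 13, 0, 11, 16, 17]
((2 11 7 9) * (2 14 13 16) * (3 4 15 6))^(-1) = (2 16 13 14 9 7 11)(3 6 15 4) = [0, 1, 16, 6, 3, 5, 15, 11, 8, 7, 10, 2, 12, 14, 9, 4, 13]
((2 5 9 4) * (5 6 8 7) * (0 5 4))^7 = (0 5 9)(2 8 4 6 7) = [5, 1, 8, 3, 6, 9, 7, 2, 4, 0]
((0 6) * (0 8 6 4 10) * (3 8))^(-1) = [10, 1, 2, 6, 0, 5, 8, 7, 3, 9, 4] = (0 10 4)(3 6 8)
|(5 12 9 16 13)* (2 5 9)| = 3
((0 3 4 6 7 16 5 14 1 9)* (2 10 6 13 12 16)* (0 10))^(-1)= (0 2 7 6 10 9 1 14 5 16 12 13 4 3)= [2, 14, 7, 0, 3, 16, 10, 6, 8, 1, 9, 11, 13, 4, 5, 15, 12]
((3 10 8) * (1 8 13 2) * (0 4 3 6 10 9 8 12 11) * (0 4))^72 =(1 8 12 6 11 10 4 13 3 2 9) =[0, 8, 9, 2, 13, 5, 11, 7, 12, 1, 4, 10, 6, 3]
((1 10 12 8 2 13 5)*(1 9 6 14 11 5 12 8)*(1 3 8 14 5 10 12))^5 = (1 13 2 8 3 12)(5 6 9)(10 11 14) = [0, 13, 8, 12, 4, 6, 9, 7, 3, 5, 11, 14, 1, 2, 10]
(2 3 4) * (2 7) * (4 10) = (2 3 10 4 7) = [0, 1, 3, 10, 7, 5, 6, 2, 8, 9, 4]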